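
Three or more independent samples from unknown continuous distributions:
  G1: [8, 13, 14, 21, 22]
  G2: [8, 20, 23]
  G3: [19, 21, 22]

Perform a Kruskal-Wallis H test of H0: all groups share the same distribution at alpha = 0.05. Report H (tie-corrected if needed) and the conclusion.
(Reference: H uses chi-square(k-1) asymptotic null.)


Step 1: Combine all N = 11 observations and assign midranks.
sorted (value, group, rank): (8,G1,1.5), (8,G2,1.5), (13,G1,3), (14,G1,4), (19,G3,5), (20,G2,6), (21,G1,7.5), (21,G3,7.5), (22,G1,9.5), (22,G3,9.5), (23,G2,11)
Step 2: Sum ranks within each group.
R_1 = 25.5 (n_1 = 5)
R_2 = 18.5 (n_2 = 3)
R_3 = 22 (n_3 = 3)
Step 3: H = 12/(N(N+1)) * sum(R_i^2/n_i) - 3(N+1)
     = 12/(11*12) * (25.5^2/5 + 18.5^2/3 + 22^2/3) - 3*12
     = 0.090909 * 405.467 - 36
     = 0.860606.
Step 4: Ties present; correction factor C = 1 - 18/(11^3 - 11) = 0.986364. Corrected H = 0.860606 / 0.986364 = 0.872504.
Step 5: Under H0, H ~ chi^2(2); p-value = 0.646455.
Step 6: alpha = 0.05. fail to reject H0.

H = 0.8725, df = 2, p = 0.646455, fail to reject H0.


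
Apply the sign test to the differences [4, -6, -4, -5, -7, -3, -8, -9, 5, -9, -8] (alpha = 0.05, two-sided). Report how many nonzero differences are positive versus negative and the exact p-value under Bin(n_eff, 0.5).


Step 1: Discard zero differences. Original n = 11; n_eff = number of nonzero differences = 11.
Nonzero differences (with sign): +4, -6, -4, -5, -7, -3, -8, -9, +5, -9, -8
Step 2: Count signs: positive = 2, negative = 9.
Step 3: Under H0: P(positive) = 0.5, so the number of positives S ~ Bin(11, 0.5).
Step 4: Two-sided exact p-value = sum of Bin(11,0.5) probabilities at or below the observed probability = 0.065430.
Step 5: alpha = 0.05. fail to reject H0.

n_eff = 11, pos = 2, neg = 9, p = 0.065430, fail to reject H0.


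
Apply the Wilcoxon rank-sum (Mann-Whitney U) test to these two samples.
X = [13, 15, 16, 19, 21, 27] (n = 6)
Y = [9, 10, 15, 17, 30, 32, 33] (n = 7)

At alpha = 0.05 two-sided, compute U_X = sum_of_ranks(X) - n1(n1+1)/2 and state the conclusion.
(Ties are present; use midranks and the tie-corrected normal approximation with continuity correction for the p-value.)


Step 1: Combine and sort all 13 observations; assign midranks.
sorted (value, group): (9,Y), (10,Y), (13,X), (15,X), (15,Y), (16,X), (17,Y), (19,X), (21,X), (27,X), (30,Y), (32,Y), (33,Y)
ranks: 9->1, 10->2, 13->3, 15->4.5, 15->4.5, 16->6, 17->7, 19->8, 21->9, 27->10, 30->11, 32->12, 33->13
Step 2: Rank sum for X: R1 = 3 + 4.5 + 6 + 8 + 9 + 10 = 40.5.
Step 3: U_X = R1 - n1(n1+1)/2 = 40.5 - 6*7/2 = 40.5 - 21 = 19.5.
       U_Y = n1*n2 - U_X = 42 - 19.5 = 22.5.
Step 4: Ties are present, so use the tie-corrected normal approximation (with continuity correction) for the p-value.
Step 5: p-value = 0.886248; compare to alpha = 0.05. fail to reject H0.

U_X = 19.5, p = 0.886248, fail to reject H0 at alpha = 0.05.


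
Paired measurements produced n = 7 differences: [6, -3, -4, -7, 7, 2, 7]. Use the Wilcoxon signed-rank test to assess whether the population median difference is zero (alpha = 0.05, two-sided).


Step 1: Drop any zero differences (none here) and take |d_i|.
|d| = [6, 3, 4, 7, 7, 2, 7]
Step 2: Midrank |d_i| (ties get averaged ranks).
ranks: |6|->4, |3|->2, |4|->3, |7|->6, |7|->6, |2|->1, |7|->6
Step 3: Attach original signs; sum ranks with positive sign and with negative sign.
W+ = 4 + 6 + 1 + 6 = 17
W- = 2 + 3 + 6 = 11
(Check: W+ + W- = 28 should equal n(n+1)/2 = 28.)
Step 4: Test statistic W = min(W+, W-) = 11.
Step 5: Ties in |d|, so use the tie-corrected normal approximation.
        E[W] = n(n+1)/4 = 7*8/4 = 14.
        Tie groups: |d|=7 (t=3); sum(t^3 - t) = 24.
        Var[W] = n(n+1)(2n+1)/24 - sum(t^3-t)/48 = 840/24 - 24/48 = 34.5.
        z = (W - E[W]) / sqrt(Var[W]) = (11 - 14) / 5.8737 = -0.5108.
        Two-sided p = 2*Phi(z) = 0.609523.
Step 6: alpha = 0.05. fail to reject H0.

W+ = 17, W- = 11, W = min = 11, p = 0.609523, fail to reject H0.


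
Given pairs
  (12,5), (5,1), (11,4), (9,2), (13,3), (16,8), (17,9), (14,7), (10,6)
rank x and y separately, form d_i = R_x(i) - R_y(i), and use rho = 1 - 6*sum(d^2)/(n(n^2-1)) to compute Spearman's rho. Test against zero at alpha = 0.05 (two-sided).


Step 1: Rank x and y separately (midranks; no ties here).
rank(x): 12->5, 5->1, 11->4, 9->2, 13->6, 16->8, 17->9, 14->7, 10->3
rank(y): 5->5, 1->1, 4->4, 2->2, 3->3, 8->8, 9->9, 7->7, 6->6
Step 2: d_i = R_x(i) - R_y(i); compute d_i^2.
  (5-5)^2=0, (1-1)^2=0, (4-4)^2=0, (2-2)^2=0, (6-3)^2=9, (8-8)^2=0, (9-9)^2=0, (7-7)^2=0, (3-6)^2=9
sum(d^2) = 18.
Step 3: rho = 1 - 6*18 / (9*(9^2 - 1)) = 1 - 108/720 = 0.850000.
Step 4: Under H0, t = rho * sqrt((n-2)/(1-rho^2)) = 4.2691 ~ t(7).
Step 5: Two-sided p-value from the t-distribution with 7 df = 0.003705.
Step 6: alpha = 0.05. reject H0.

rho = 0.8500, p = 0.003705, reject H0 at alpha = 0.05.


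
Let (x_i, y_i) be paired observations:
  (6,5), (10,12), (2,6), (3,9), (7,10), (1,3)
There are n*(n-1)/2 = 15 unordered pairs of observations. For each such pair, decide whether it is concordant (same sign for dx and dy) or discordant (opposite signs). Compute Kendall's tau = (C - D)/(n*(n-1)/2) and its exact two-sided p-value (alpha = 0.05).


Step 1: Enumerate the 15 unordered pairs (i,j) with i<j and classify each by sign(x_j-x_i) * sign(y_j-y_i).
  (1,2):dx=+4,dy=+7->C; (1,3):dx=-4,dy=+1->D; (1,4):dx=-3,dy=+4->D; (1,5):dx=+1,dy=+5->C
  (1,6):dx=-5,dy=-2->C; (2,3):dx=-8,dy=-6->C; (2,4):dx=-7,dy=-3->C; (2,5):dx=-3,dy=-2->C
  (2,6):dx=-9,dy=-9->C; (3,4):dx=+1,dy=+3->C; (3,5):dx=+5,dy=+4->C; (3,6):dx=-1,dy=-3->C
  (4,5):dx=+4,dy=+1->C; (4,6):dx=-2,dy=-6->C; (5,6):dx=-6,dy=-7->C
Step 2: C = 13, D = 2, total pairs = 15.
Step 3: tau = (C - D)/(n(n-1)/2) = (13 - 2)/15 = 0.733333.
Step 4: Exact two-sided p-value (enumerate n! = 720 permutations of y under H0): p = 0.055556.
Step 5: alpha = 0.05. fail to reject H0.

tau_b = 0.7333 (C=13, D=2), p = 0.055556, fail to reject H0.


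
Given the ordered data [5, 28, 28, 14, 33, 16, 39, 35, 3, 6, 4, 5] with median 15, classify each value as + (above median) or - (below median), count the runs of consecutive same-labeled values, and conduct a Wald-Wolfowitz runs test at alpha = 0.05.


Step 1: Compute median = 15; label A = above, B = below.
Labels in order: BAABAAAABBBB  (n_A = 6, n_B = 6)
Step 2: Count runs R = 5.
Step 3: Under H0 (random ordering), E[R] = 2*n_A*n_B/(n_A+n_B) + 1 = 2*6*6/12 + 1 = 7.0000.
        Var[R] = 2*n_A*n_B*(2*n_A*n_B - n_A - n_B) / ((n_A+n_B)^2 * (n_A+n_B-1)) = 4320/1584 = 2.7273.
        SD[R] = 1.6514.
Step 4: Continuity-corrected z = (R + 0.5 - E[R]) / SD[R] = (5 + 0.5 - 7.0000) / 1.6514 = -0.9083.
Step 5: Two-sided p-value via normal approximation = 2*(1 - Phi(|z|)) = 0.363722.
Step 6: alpha = 0.05. fail to reject H0.

R = 5, z = -0.9083, p = 0.363722, fail to reject H0.


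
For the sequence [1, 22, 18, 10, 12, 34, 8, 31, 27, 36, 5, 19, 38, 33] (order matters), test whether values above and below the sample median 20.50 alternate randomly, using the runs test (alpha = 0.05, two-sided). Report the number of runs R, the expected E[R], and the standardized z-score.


Step 1: Compute median = 20.50; label A = above, B = below.
Labels in order: BABBBABAAABBAA  (n_A = 7, n_B = 7)
Step 2: Count runs R = 8.
Step 3: Under H0 (random ordering), E[R] = 2*n_A*n_B/(n_A+n_B) + 1 = 2*7*7/14 + 1 = 8.0000.
        Var[R] = 2*n_A*n_B*(2*n_A*n_B - n_A - n_B) / ((n_A+n_B)^2 * (n_A+n_B-1)) = 8232/2548 = 3.2308.
        SD[R] = 1.7974.
Step 4: R = E[R], so z = 0 with no continuity correction.
Step 5: Two-sided p-value via normal approximation = 2*(1 - Phi(|z|)) = 1.000000.
Step 6: alpha = 0.05. fail to reject H0.

R = 8, z = 0.0000, p = 1.000000, fail to reject H0.


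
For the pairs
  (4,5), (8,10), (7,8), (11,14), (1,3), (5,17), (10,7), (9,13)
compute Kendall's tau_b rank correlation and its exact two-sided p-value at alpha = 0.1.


Step 1: Enumerate the 28 unordered pairs (i,j) with i<j and classify each by sign(x_j-x_i) * sign(y_j-y_i).
  (1,2):dx=+4,dy=+5->C; (1,3):dx=+3,dy=+3->C; (1,4):dx=+7,dy=+9->C; (1,5):dx=-3,dy=-2->C
  (1,6):dx=+1,dy=+12->C; (1,7):dx=+6,dy=+2->C; (1,8):dx=+5,dy=+8->C; (2,3):dx=-1,dy=-2->C
  (2,4):dx=+3,dy=+4->C; (2,5):dx=-7,dy=-7->C; (2,6):dx=-3,dy=+7->D; (2,7):dx=+2,dy=-3->D
  (2,8):dx=+1,dy=+3->C; (3,4):dx=+4,dy=+6->C; (3,5):dx=-6,dy=-5->C; (3,6):dx=-2,dy=+9->D
  (3,7):dx=+3,dy=-1->D; (3,8):dx=+2,dy=+5->C; (4,5):dx=-10,dy=-11->C; (4,6):dx=-6,dy=+3->D
  (4,7):dx=-1,dy=-7->C; (4,8):dx=-2,dy=-1->C; (5,6):dx=+4,dy=+14->C; (5,7):dx=+9,dy=+4->C
  (5,8):dx=+8,dy=+10->C; (6,7):dx=+5,dy=-10->D; (6,8):dx=+4,dy=-4->D; (7,8):dx=-1,dy=+6->D
Step 2: C = 20, D = 8, total pairs = 28.
Step 3: tau = (C - D)/(n(n-1)/2) = (20 - 8)/28 = 0.428571.
Step 4: Exact two-sided p-value (enumerate n! = 40320 permutations of y under H0): p = 0.178869.
Step 5: alpha = 0.1. fail to reject H0.

tau_b = 0.4286 (C=20, D=8), p = 0.178869, fail to reject H0.


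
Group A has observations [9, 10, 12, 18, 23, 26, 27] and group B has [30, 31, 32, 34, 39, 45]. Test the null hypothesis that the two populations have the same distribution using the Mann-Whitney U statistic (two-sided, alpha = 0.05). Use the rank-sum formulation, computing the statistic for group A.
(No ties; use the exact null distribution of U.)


Step 1: Combine and sort all 13 observations; assign midranks.
sorted (value, group): (9,X), (10,X), (12,X), (18,X), (23,X), (26,X), (27,X), (30,Y), (31,Y), (32,Y), (34,Y), (39,Y), (45,Y)
ranks: 9->1, 10->2, 12->3, 18->4, 23->5, 26->6, 27->7, 30->8, 31->9, 32->10, 34->11, 39->12, 45->13
Step 2: Rank sum for X: R1 = 1 + 2 + 3 + 4 + 5 + 6 + 7 = 28.
Step 3: U_X = R1 - n1(n1+1)/2 = 28 - 7*8/2 = 28 - 28 = 0.
       U_Y = n1*n2 - U_X = 42 - 0 = 42.
Step 4: No ties, so the exact null distribution of U (based on enumerating the C(13,7) = 1716 equally likely rank assignments) gives the two-sided p-value.
Step 5: p-value = 0.001166; compare to alpha = 0.05. reject H0.

U_X = 0, p = 0.001166, reject H0 at alpha = 0.05.


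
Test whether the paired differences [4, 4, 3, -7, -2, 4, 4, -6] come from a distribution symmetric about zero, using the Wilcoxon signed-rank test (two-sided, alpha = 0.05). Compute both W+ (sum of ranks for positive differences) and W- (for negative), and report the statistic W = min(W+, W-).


Step 1: Drop any zero differences (none here) and take |d_i|.
|d| = [4, 4, 3, 7, 2, 4, 4, 6]
Step 2: Midrank |d_i| (ties get averaged ranks).
ranks: |4|->4.5, |4|->4.5, |3|->2, |7|->8, |2|->1, |4|->4.5, |4|->4.5, |6|->7
Step 3: Attach original signs; sum ranks with positive sign and with negative sign.
W+ = 4.5 + 4.5 + 2 + 4.5 + 4.5 = 20
W- = 8 + 1 + 7 = 16
(Check: W+ + W- = 36 should equal n(n+1)/2 = 36.)
Step 4: Test statistic W = min(W+, W-) = 16.
Step 5: Ties in |d|, so use the tie-corrected normal approximation.
        E[W] = n(n+1)/4 = 8*9/4 = 18.
        Tie groups: |d|=4 (t=4); sum(t^3 - t) = 60.
        Var[W] = n(n+1)(2n+1)/24 - sum(t^3-t)/48 = 1224/24 - 60/48 = 49.75.
        z = (W - E[W]) / sqrt(Var[W]) = (16 - 18) / 7.0534 = -0.2836.
        Two-sided p = 2*Phi(z) = 0.776753.
Step 6: alpha = 0.05. fail to reject H0.

W+ = 20, W- = 16, W = min = 16, p = 0.776753, fail to reject H0.


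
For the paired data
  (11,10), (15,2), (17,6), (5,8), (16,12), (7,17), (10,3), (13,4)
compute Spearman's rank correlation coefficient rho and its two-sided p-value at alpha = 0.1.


Step 1: Rank x and y separately (midranks; no ties here).
rank(x): 11->4, 15->6, 17->8, 5->1, 16->7, 7->2, 10->3, 13->5
rank(y): 10->6, 2->1, 6->4, 8->5, 12->7, 17->8, 3->2, 4->3
Step 2: d_i = R_x(i) - R_y(i); compute d_i^2.
  (4-6)^2=4, (6-1)^2=25, (8-4)^2=16, (1-5)^2=16, (7-7)^2=0, (2-8)^2=36, (3-2)^2=1, (5-3)^2=4
sum(d^2) = 102.
Step 3: rho = 1 - 6*102 / (8*(8^2 - 1)) = 1 - 612/504 = -0.214286.
Step 4: Under H0, t = rho * sqrt((n-2)/(1-rho^2)) = -0.5374 ~ t(6).
Step 5: Two-sided p-value from the t-distribution with 6 df = 0.610344.
Step 6: alpha = 0.1. fail to reject H0.

rho = -0.2143, p = 0.610344, fail to reject H0 at alpha = 0.1.


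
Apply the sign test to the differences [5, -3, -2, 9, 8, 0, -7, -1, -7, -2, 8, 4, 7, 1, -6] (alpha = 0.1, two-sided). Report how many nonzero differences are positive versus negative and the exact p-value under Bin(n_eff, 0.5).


Step 1: Discard zero differences. Original n = 15; n_eff = number of nonzero differences = 14.
Nonzero differences (with sign): +5, -3, -2, +9, +8, -7, -1, -7, -2, +8, +4, +7, +1, -6
Step 2: Count signs: positive = 7, negative = 7.
Step 3: Under H0: P(positive) = 0.5, so the number of positives S ~ Bin(14, 0.5).
Step 4: Two-sided exact p-value = sum of Bin(14,0.5) probabilities at or below the observed probability = 1.000000.
Step 5: alpha = 0.1. fail to reject H0.

n_eff = 14, pos = 7, neg = 7, p = 1.000000, fail to reject H0.


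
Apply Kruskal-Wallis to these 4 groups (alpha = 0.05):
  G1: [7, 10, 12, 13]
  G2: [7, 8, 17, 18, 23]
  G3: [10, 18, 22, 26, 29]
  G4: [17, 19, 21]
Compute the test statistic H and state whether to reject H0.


Step 1: Combine all N = 17 observations and assign midranks.
sorted (value, group, rank): (7,G1,1.5), (7,G2,1.5), (8,G2,3), (10,G1,4.5), (10,G3,4.5), (12,G1,6), (13,G1,7), (17,G2,8.5), (17,G4,8.5), (18,G2,10.5), (18,G3,10.5), (19,G4,12), (21,G4,13), (22,G3,14), (23,G2,15), (26,G3,16), (29,G3,17)
Step 2: Sum ranks within each group.
R_1 = 19 (n_1 = 4)
R_2 = 38.5 (n_2 = 5)
R_3 = 62 (n_3 = 5)
R_4 = 33.5 (n_4 = 3)
Step 3: H = 12/(N(N+1)) * sum(R_i^2/n_i) - 3(N+1)
     = 12/(17*18) * (19^2/4 + 38.5^2/5 + 62^2/5 + 33.5^2/3) - 3*18
     = 0.039216 * 1529.58 - 54
     = 5.983660.
Step 4: Ties present; correction factor C = 1 - 24/(17^3 - 17) = 0.995098. Corrected H = 5.983660 / 0.995098 = 6.013136.
Step 5: Under H0, H ~ chi^2(3); p-value = 0.110973.
Step 6: alpha = 0.05. fail to reject H0.

H = 6.0131, df = 3, p = 0.110973, fail to reject H0.


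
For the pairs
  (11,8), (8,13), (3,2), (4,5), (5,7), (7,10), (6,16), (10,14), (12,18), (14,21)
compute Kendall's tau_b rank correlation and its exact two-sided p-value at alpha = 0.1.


Step 1: Enumerate the 45 unordered pairs (i,j) with i<j and classify each by sign(x_j-x_i) * sign(y_j-y_i).
  (1,2):dx=-3,dy=+5->D; (1,3):dx=-8,dy=-6->C; (1,4):dx=-7,dy=-3->C; (1,5):dx=-6,dy=-1->C
  (1,6):dx=-4,dy=+2->D; (1,7):dx=-5,dy=+8->D; (1,8):dx=-1,dy=+6->D; (1,9):dx=+1,dy=+10->C
  (1,10):dx=+3,dy=+13->C; (2,3):dx=-5,dy=-11->C; (2,4):dx=-4,dy=-8->C; (2,5):dx=-3,dy=-6->C
  (2,6):dx=-1,dy=-3->C; (2,7):dx=-2,dy=+3->D; (2,8):dx=+2,dy=+1->C; (2,9):dx=+4,dy=+5->C
  (2,10):dx=+6,dy=+8->C; (3,4):dx=+1,dy=+3->C; (3,5):dx=+2,dy=+5->C; (3,6):dx=+4,dy=+8->C
  (3,7):dx=+3,dy=+14->C; (3,8):dx=+7,dy=+12->C; (3,9):dx=+9,dy=+16->C; (3,10):dx=+11,dy=+19->C
  (4,5):dx=+1,dy=+2->C; (4,6):dx=+3,dy=+5->C; (4,7):dx=+2,dy=+11->C; (4,8):dx=+6,dy=+9->C
  (4,9):dx=+8,dy=+13->C; (4,10):dx=+10,dy=+16->C; (5,6):dx=+2,dy=+3->C; (5,7):dx=+1,dy=+9->C
  (5,8):dx=+5,dy=+7->C; (5,9):dx=+7,dy=+11->C; (5,10):dx=+9,dy=+14->C; (6,7):dx=-1,dy=+6->D
  (6,8):dx=+3,dy=+4->C; (6,9):dx=+5,dy=+8->C; (6,10):dx=+7,dy=+11->C; (7,8):dx=+4,dy=-2->D
  (7,9):dx=+6,dy=+2->C; (7,10):dx=+8,dy=+5->C; (8,9):dx=+2,dy=+4->C; (8,10):dx=+4,dy=+7->C
  (9,10):dx=+2,dy=+3->C
Step 2: C = 38, D = 7, total pairs = 45.
Step 3: tau = (C - D)/(n(n-1)/2) = (38 - 7)/45 = 0.688889.
Step 4: Exact two-sided p-value (enumerate n! = 3628800 permutations of y under H0): p = 0.004687.
Step 5: alpha = 0.1. reject H0.

tau_b = 0.6889 (C=38, D=7), p = 0.004687, reject H0.


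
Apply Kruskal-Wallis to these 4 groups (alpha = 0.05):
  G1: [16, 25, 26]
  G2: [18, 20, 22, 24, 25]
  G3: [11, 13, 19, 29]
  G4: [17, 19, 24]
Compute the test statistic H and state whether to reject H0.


Step 1: Combine all N = 15 observations and assign midranks.
sorted (value, group, rank): (11,G3,1), (13,G3,2), (16,G1,3), (17,G4,4), (18,G2,5), (19,G3,6.5), (19,G4,6.5), (20,G2,8), (22,G2,9), (24,G2,10.5), (24,G4,10.5), (25,G1,12.5), (25,G2,12.5), (26,G1,14), (29,G3,15)
Step 2: Sum ranks within each group.
R_1 = 29.5 (n_1 = 3)
R_2 = 45 (n_2 = 5)
R_3 = 24.5 (n_3 = 4)
R_4 = 21 (n_4 = 3)
Step 3: H = 12/(N(N+1)) * sum(R_i^2/n_i) - 3(N+1)
     = 12/(15*16) * (29.5^2/3 + 45^2/5 + 24.5^2/4 + 21^2/3) - 3*16
     = 0.050000 * 992.146 - 48
     = 1.607292.
Step 4: Ties present; correction factor C = 1 - 18/(15^3 - 15) = 0.994643. Corrected H = 1.607292 / 0.994643 = 1.615949.
Step 5: Under H0, H ~ chi^2(3); p-value = 0.655779.
Step 6: alpha = 0.05. fail to reject H0.

H = 1.6159, df = 3, p = 0.655779, fail to reject H0.


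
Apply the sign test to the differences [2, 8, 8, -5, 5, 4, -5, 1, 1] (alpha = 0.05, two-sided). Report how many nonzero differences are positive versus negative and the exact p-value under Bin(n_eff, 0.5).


Step 1: Discard zero differences. Original n = 9; n_eff = number of nonzero differences = 9.
Nonzero differences (with sign): +2, +8, +8, -5, +5, +4, -5, +1, +1
Step 2: Count signs: positive = 7, negative = 2.
Step 3: Under H0: P(positive) = 0.5, so the number of positives S ~ Bin(9, 0.5).
Step 4: Two-sided exact p-value = sum of Bin(9,0.5) probabilities at or below the observed probability = 0.179688.
Step 5: alpha = 0.05. fail to reject H0.

n_eff = 9, pos = 7, neg = 2, p = 0.179688, fail to reject H0.


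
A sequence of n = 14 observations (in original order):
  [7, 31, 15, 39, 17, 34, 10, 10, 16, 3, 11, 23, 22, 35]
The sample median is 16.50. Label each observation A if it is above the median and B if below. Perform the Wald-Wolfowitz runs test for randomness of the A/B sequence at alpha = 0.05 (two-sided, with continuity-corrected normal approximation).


Step 1: Compute median = 16.50; label A = above, B = below.
Labels in order: BABAAABBBBBAAA  (n_A = 7, n_B = 7)
Step 2: Count runs R = 6.
Step 3: Under H0 (random ordering), E[R] = 2*n_A*n_B/(n_A+n_B) + 1 = 2*7*7/14 + 1 = 8.0000.
        Var[R] = 2*n_A*n_B*(2*n_A*n_B - n_A - n_B) / ((n_A+n_B)^2 * (n_A+n_B-1)) = 8232/2548 = 3.2308.
        SD[R] = 1.7974.
Step 4: Continuity-corrected z = (R + 0.5 - E[R]) / SD[R] = (6 + 0.5 - 8.0000) / 1.7974 = -0.8345.
Step 5: Two-sided p-value via normal approximation = 2*(1 - Phi(|z|)) = 0.403986.
Step 6: alpha = 0.05. fail to reject H0.

R = 6, z = -0.8345, p = 0.403986, fail to reject H0.


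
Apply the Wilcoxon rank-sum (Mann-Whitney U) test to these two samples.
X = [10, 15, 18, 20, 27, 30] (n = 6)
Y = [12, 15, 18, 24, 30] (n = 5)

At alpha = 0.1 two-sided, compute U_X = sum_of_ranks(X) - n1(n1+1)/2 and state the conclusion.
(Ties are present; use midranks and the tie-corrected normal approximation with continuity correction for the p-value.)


Step 1: Combine and sort all 11 observations; assign midranks.
sorted (value, group): (10,X), (12,Y), (15,X), (15,Y), (18,X), (18,Y), (20,X), (24,Y), (27,X), (30,X), (30,Y)
ranks: 10->1, 12->2, 15->3.5, 15->3.5, 18->5.5, 18->5.5, 20->7, 24->8, 27->9, 30->10.5, 30->10.5
Step 2: Rank sum for X: R1 = 1 + 3.5 + 5.5 + 7 + 9 + 10.5 = 36.5.
Step 3: U_X = R1 - n1(n1+1)/2 = 36.5 - 6*7/2 = 36.5 - 21 = 15.5.
       U_Y = n1*n2 - U_X = 30 - 15.5 = 14.5.
Step 4: Ties are present, so use the tie-corrected normal approximation (with continuity correction) for the p-value.
Step 5: p-value = 1.000000; compare to alpha = 0.1. fail to reject H0.

U_X = 15.5, p = 1.000000, fail to reject H0 at alpha = 0.1.


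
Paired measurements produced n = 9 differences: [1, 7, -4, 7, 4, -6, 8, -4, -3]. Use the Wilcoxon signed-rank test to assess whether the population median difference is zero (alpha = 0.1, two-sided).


Step 1: Drop any zero differences (none here) and take |d_i|.
|d| = [1, 7, 4, 7, 4, 6, 8, 4, 3]
Step 2: Midrank |d_i| (ties get averaged ranks).
ranks: |1|->1, |7|->7.5, |4|->4, |7|->7.5, |4|->4, |6|->6, |8|->9, |4|->4, |3|->2
Step 3: Attach original signs; sum ranks with positive sign and with negative sign.
W+ = 1 + 7.5 + 7.5 + 4 + 9 = 29
W- = 4 + 6 + 4 + 2 = 16
(Check: W+ + W- = 45 should equal n(n+1)/2 = 45.)
Step 4: Test statistic W = min(W+, W-) = 16.
Step 5: Ties in |d|, so use the tie-corrected normal approximation.
        E[W] = n(n+1)/4 = 9*10/4 = 22.5.
        Tie groups: |d|=4 (t=3), |d|=7 (t=2); sum(t^3 - t) = 30.
        Var[W] = n(n+1)(2n+1)/24 - sum(t^3-t)/48 = 1710/24 - 30/48 = 70.625.
        z = (W - E[W]) / sqrt(Var[W]) = (16 - 22.5) / 8.4039 = -0.7735.
        Two-sided p = 2*Phi(z) = 0.439254.
Step 6: alpha = 0.1. fail to reject H0.

W+ = 29, W- = 16, W = min = 16, p = 0.439254, fail to reject H0.


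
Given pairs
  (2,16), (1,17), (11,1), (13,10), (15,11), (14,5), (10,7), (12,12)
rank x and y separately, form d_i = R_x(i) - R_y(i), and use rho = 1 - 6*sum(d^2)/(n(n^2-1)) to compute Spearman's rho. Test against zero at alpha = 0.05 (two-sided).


Step 1: Rank x and y separately (midranks; no ties here).
rank(x): 2->2, 1->1, 11->4, 13->6, 15->8, 14->7, 10->3, 12->5
rank(y): 16->7, 17->8, 1->1, 10->4, 11->5, 5->2, 7->3, 12->6
Step 2: d_i = R_x(i) - R_y(i); compute d_i^2.
  (2-7)^2=25, (1-8)^2=49, (4-1)^2=9, (6-4)^2=4, (8-5)^2=9, (7-2)^2=25, (3-3)^2=0, (5-6)^2=1
sum(d^2) = 122.
Step 3: rho = 1 - 6*122 / (8*(8^2 - 1)) = 1 - 732/504 = -0.452381.
Step 4: Under H0, t = rho * sqrt((n-2)/(1-rho^2)) = -1.2425 ~ t(6).
Step 5: Two-sided p-value from the t-distribution with 6 df = 0.260405.
Step 6: alpha = 0.05. fail to reject H0.

rho = -0.4524, p = 0.260405, fail to reject H0 at alpha = 0.05.


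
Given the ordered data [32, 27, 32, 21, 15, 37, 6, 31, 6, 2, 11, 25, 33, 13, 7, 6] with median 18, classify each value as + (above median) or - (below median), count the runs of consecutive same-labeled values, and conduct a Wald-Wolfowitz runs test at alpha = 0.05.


Step 1: Compute median = 18; label A = above, B = below.
Labels in order: AAAABABABBBAABBB  (n_A = 8, n_B = 8)
Step 2: Count runs R = 8.
Step 3: Under H0 (random ordering), E[R] = 2*n_A*n_B/(n_A+n_B) + 1 = 2*8*8/16 + 1 = 9.0000.
        Var[R] = 2*n_A*n_B*(2*n_A*n_B - n_A - n_B) / ((n_A+n_B)^2 * (n_A+n_B-1)) = 14336/3840 = 3.7333.
        SD[R] = 1.9322.
Step 4: Continuity-corrected z = (R + 0.5 - E[R]) / SD[R] = (8 + 0.5 - 9.0000) / 1.9322 = -0.2588.
Step 5: Two-sided p-value via normal approximation = 2*(1 - Phi(|z|)) = 0.795809.
Step 6: alpha = 0.05. fail to reject H0.

R = 8, z = -0.2588, p = 0.795809, fail to reject H0.


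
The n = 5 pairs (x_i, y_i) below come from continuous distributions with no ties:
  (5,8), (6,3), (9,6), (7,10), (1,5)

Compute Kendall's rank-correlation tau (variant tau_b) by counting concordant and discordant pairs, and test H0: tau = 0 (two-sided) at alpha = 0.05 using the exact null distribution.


Step 1: Enumerate the 10 unordered pairs (i,j) with i<j and classify each by sign(x_j-x_i) * sign(y_j-y_i).
  (1,2):dx=+1,dy=-5->D; (1,3):dx=+4,dy=-2->D; (1,4):dx=+2,dy=+2->C; (1,5):dx=-4,dy=-3->C
  (2,3):dx=+3,dy=+3->C; (2,4):dx=+1,dy=+7->C; (2,5):dx=-5,dy=+2->D; (3,4):dx=-2,dy=+4->D
  (3,5):dx=-8,dy=-1->C; (4,5):dx=-6,dy=-5->C
Step 2: C = 6, D = 4, total pairs = 10.
Step 3: tau = (C - D)/(n(n-1)/2) = (6 - 4)/10 = 0.200000.
Step 4: Exact two-sided p-value (enumerate n! = 120 permutations of y under H0): p = 0.816667.
Step 5: alpha = 0.05. fail to reject H0.

tau_b = 0.2000 (C=6, D=4), p = 0.816667, fail to reject H0.


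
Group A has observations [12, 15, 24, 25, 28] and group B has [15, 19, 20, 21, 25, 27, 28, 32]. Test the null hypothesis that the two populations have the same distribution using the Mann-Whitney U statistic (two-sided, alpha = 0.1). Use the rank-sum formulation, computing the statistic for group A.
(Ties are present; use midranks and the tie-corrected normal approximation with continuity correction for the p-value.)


Step 1: Combine and sort all 13 observations; assign midranks.
sorted (value, group): (12,X), (15,X), (15,Y), (19,Y), (20,Y), (21,Y), (24,X), (25,X), (25,Y), (27,Y), (28,X), (28,Y), (32,Y)
ranks: 12->1, 15->2.5, 15->2.5, 19->4, 20->5, 21->6, 24->7, 25->8.5, 25->8.5, 27->10, 28->11.5, 28->11.5, 32->13
Step 2: Rank sum for X: R1 = 1 + 2.5 + 7 + 8.5 + 11.5 = 30.5.
Step 3: U_X = R1 - n1(n1+1)/2 = 30.5 - 5*6/2 = 30.5 - 15 = 15.5.
       U_Y = n1*n2 - U_X = 40 - 15.5 = 24.5.
Step 4: Ties are present, so use the tie-corrected normal approximation (with continuity correction) for the p-value.
Step 5: p-value = 0.556554; compare to alpha = 0.1. fail to reject H0.

U_X = 15.5, p = 0.556554, fail to reject H0 at alpha = 0.1.


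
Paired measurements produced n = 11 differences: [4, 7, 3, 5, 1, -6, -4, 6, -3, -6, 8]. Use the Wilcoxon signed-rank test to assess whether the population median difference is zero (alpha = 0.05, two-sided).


Step 1: Drop any zero differences (none here) and take |d_i|.
|d| = [4, 7, 3, 5, 1, 6, 4, 6, 3, 6, 8]
Step 2: Midrank |d_i| (ties get averaged ranks).
ranks: |4|->4.5, |7|->10, |3|->2.5, |5|->6, |1|->1, |6|->8, |4|->4.5, |6|->8, |3|->2.5, |6|->8, |8|->11
Step 3: Attach original signs; sum ranks with positive sign and with negative sign.
W+ = 4.5 + 10 + 2.5 + 6 + 1 + 8 + 11 = 43
W- = 8 + 4.5 + 2.5 + 8 = 23
(Check: W+ + W- = 66 should equal n(n+1)/2 = 66.)
Step 4: Test statistic W = min(W+, W-) = 23.
Step 5: Ties in |d|, so use the tie-corrected normal approximation.
        E[W] = n(n+1)/4 = 11*12/4 = 33.
        Tie groups: |d|=3 (t=2), |d|=4 (t=2), |d|=6 (t=3); sum(t^3 - t) = 36.
        Var[W] = n(n+1)(2n+1)/24 - sum(t^3-t)/48 = 3036/24 - 36/48 = 125.75.
        z = (W - E[W]) / sqrt(Var[W]) = (23 - 33) / 11.2138 = -0.8918.
        Two-sided p = 2*Phi(z) = 0.372524.
Step 6: alpha = 0.05. fail to reject H0.

W+ = 43, W- = 23, W = min = 23, p = 0.372524, fail to reject H0.


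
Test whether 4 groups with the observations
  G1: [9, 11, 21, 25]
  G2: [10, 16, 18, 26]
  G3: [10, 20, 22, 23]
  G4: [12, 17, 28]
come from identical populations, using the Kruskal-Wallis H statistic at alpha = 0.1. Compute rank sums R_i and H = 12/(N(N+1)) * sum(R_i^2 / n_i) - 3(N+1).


Step 1: Combine all N = 15 observations and assign midranks.
sorted (value, group, rank): (9,G1,1), (10,G2,2.5), (10,G3,2.5), (11,G1,4), (12,G4,5), (16,G2,6), (17,G4,7), (18,G2,8), (20,G3,9), (21,G1,10), (22,G3,11), (23,G3,12), (25,G1,13), (26,G2,14), (28,G4,15)
Step 2: Sum ranks within each group.
R_1 = 28 (n_1 = 4)
R_2 = 30.5 (n_2 = 4)
R_3 = 34.5 (n_3 = 4)
R_4 = 27 (n_4 = 3)
Step 3: H = 12/(N(N+1)) * sum(R_i^2/n_i) - 3(N+1)
     = 12/(15*16) * (28^2/4 + 30.5^2/4 + 34.5^2/4 + 27^2/3) - 3*16
     = 0.050000 * 969.125 - 48
     = 0.456250.
Step 4: Ties present; correction factor C = 1 - 6/(15^3 - 15) = 0.998214. Corrected H = 0.456250 / 0.998214 = 0.457066.
Step 5: Under H0, H ~ chi^2(3); p-value = 0.928217.
Step 6: alpha = 0.1. fail to reject H0.

H = 0.4571, df = 3, p = 0.928217, fail to reject H0.


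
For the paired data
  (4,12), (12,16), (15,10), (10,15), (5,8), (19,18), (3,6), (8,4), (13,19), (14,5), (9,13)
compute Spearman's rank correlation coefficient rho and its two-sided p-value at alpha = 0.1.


Step 1: Rank x and y separately (midranks; no ties here).
rank(x): 4->2, 12->7, 15->10, 10->6, 5->3, 19->11, 3->1, 8->4, 13->8, 14->9, 9->5
rank(y): 12->6, 16->9, 10->5, 15->8, 8->4, 18->10, 6->3, 4->1, 19->11, 5->2, 13->7
Step 2: d_i = R_x(i) - R_y(i); compute d_i^2.
  (2-6)^2=16, (7-9)^2=4, (10-5)^2=25, (6-8)^2=4, (3-4)^2=1, (11-10)^2=1, (1-3)^2=4, (4-1)^2=9, (8-11)^2=9, (9-2)^2=49, (5-7)^2=4
sum(d^2) = 126.
Step 3: rho = 1 - 6*126 / (11*(11^2 - 1)) = 1 - 756/1320 = 0.427273.
Step 4: Under H0, t = rho * sqrt((n-2)/(1-rho^2)) = 1.4177 ~ t(9).
Step 5: Two-sided p-value from the t-distribution with 9 df = 0.189944.
Step 6: alpha = 0.1. fail to reject H0.

rho = 0.4273, p = 0.189944, fail to reject H0 at alpha = 0.1.


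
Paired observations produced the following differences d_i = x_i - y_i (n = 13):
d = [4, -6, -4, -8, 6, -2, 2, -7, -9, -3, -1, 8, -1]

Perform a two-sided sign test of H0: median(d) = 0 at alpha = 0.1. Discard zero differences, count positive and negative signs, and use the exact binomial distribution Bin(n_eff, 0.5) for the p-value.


Step 1: Discard zero differences. Original n = 13; n_eff = number of nonzero differences = 13.
Nonzero differences (with sign): +4, -6, -4, -8, +6, -2, +2, -7, -9, -3, -1, +8, -1
Step 2: Count signs: positive = 4, negative = 9.
Step 3: Under H0: P(positive) = 0.5, so the number of positives S ~ Bin(13, 0.5).
Step 4: Two-sided exact p-value = sum of Bin(13,0.5) probabilities at or below the observed probability = 0.266846.
Step 5: alpha = 0.1. fail to reject H0.

n_eff = 13, pos = 4, neg = 9, p = 0.266846, fail to reject H0.


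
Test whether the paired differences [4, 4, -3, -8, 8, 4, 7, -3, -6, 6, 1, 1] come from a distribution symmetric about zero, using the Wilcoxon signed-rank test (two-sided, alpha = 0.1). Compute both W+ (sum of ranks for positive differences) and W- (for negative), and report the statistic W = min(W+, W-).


Step 1: Drop any zero differences (none here) and take |d_i|.
|d| = [4, 4, 3, 8, 8, 4, 7, 3, 6, 6, 1, 1]
Step 2: Midrank |d_i| (ties get averaged ranks).
ranks: |4|->6, |4|->6, |3|->3.5, |8|->11.5, |8|->11.5, |4|->6, |7|->10, |3|->3.5, |6|->8.5, |6|->8.5, |1|->1.5, |1|->1.5
Step 3: Attach original signs; sum ranks with positive sign and with negative sign.
W+ = 6 + 6 + 11.5 + 6 + 10 + 8.5 + 1.5 + 1.5 = 51
W- = 3.5 + 11.5 + 3.5 + 8.5 = 27
(Check: W+ + W- = 78 should equal n(n+1)/2 = 78.)
Step 4: Test statistic W = min(W+, W-) = 27.
Step 5: Ties in |d|, so use the tie-corrected normal approximation.
        E[W] = n(n+1)/4 = 12*13/4 = 39.
        Tie groups: |d|=1 (t=2), |d|=3 (t=2), |d|=4 (t=3), |d|=6 (t=2), |d|=8 (t=2); sum(t^3 - t) = 48.
        Var[W] = n(n+1)(2n+1)/24 - sum(t^3-t)/48 = 3900/24 - 48/48 = 161.5.
        z = (W - E[W]) / sqrt(Var[W]) = (27 - 39) / 12.7083 = -0.9443.
        Two-sided p = 2*Phi(z) = 0.345033.
Step 6: alpha = 0.1. fail to reject H0.

W+ = 51, W- = 27, W = min = 27, p = 0.345033, fail to reject H0.


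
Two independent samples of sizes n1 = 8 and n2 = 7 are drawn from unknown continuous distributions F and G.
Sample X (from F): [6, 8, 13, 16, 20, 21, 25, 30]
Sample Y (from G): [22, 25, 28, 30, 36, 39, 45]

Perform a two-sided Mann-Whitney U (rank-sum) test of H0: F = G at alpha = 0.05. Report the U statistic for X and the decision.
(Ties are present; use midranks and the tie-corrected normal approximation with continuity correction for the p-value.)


Step 1: Combine and sort all 15 observations; assign midranks.
sorted (value, group): (6,X), (8,X), (13,X), (16,X), (20,X), (21,X), (22,Y), (25,X), (25,Y), (28,Y), (30,X), (30,Y), (36,Y), (39,Y), (45,Y)
ranks: 6->1, 8->2, 13->3, 16->4, 20->5, 21->6, 22->7, 25->8.5, 25->8.5, 28->10, 30->11.5, 30->11.5, 36->13, 39->14, 45->15
Step 2: Rank sum for X: R1 = 1 + 2 + 3 + 4 + 5 + 6 + 8.5 + 11.5 = 41.
Step 3: U_X = R1 - n1(n1+1)/2 = 41 - 8*9/2 = 41 - 36 = 5.
       U_Y = n1*n2 - U_X = 56 - 5 = 51.
Step 4: Ties are present, so use the tie-corrected normal approximation (with continuity correction) for the p-value.
Step 5: p-value = 0.009093; compare to alpha = 0.05. reject H0.

U_X = 5, p = 0.009093, reject H0 at alpha = 0.05.


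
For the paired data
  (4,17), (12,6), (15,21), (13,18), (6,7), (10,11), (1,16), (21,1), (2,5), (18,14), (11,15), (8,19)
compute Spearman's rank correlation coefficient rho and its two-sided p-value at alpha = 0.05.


Step 1: Rank x and y separately (midranks; no ties here).
rank(x): 4->3, 12->8, 15->10, 13->9, 6->4, 10->6, 1->1, 21->12, 2->2, 18->11, 11->7, 8->5
rank(y): 17->9, 6->3, 21->12, 18->10, 7->4, 11->5, 16->8, 1->1, 5->2, 14->6, 15->7, 19->11
Step 2: d_i = R_x(i) - R_y(i); compute d_i^2.
  (3-9)^2=36, (8-3)^2=25, (10-12)^2=4, (9-10)^2=1, (4-4)^2=0, (6-5)^2=1, (1-8)^2=49, (12-1)^2=121, (2-2)^2=0, (11-6)^2=25, (7-7)^2=0, (5-11)^2=36
sum(d^2) = 298.
Step 3: rho = 1 - 6*298 / (12*(12^2 - 1)) = 1 - 1788/1716 = -0.041958.
Step 4: Under H0, t = rho * sqrt((n-2)/(1-rho^2)) = -0.1328 ~ t(10).
Step 5: Two-sided p-value from the t-distribution with 10 df = 0.896986.
Step 6: alpha = 0.05. fail to reject H0.

rho = -0.0420, p = 0.896986, fail to reject H0 at alpha = 0.05.


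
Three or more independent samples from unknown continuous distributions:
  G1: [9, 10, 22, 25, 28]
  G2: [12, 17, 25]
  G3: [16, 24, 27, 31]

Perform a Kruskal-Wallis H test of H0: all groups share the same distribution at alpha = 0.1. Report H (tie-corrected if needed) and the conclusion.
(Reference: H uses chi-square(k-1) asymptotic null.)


Step 1: Combine all N = 12 observations and assign midranks.
sorted (value, group, rank): (9,G1,1), (10,G1,2), (12,G2,3), (16,G3,4), (17,G2,5), (22,G1,6), (24,G3,7), (25,G1,8.5), (25,G2,8.5), (27,G3,10), (28,G1,11), (31,G3,12)
Step 2: Sum ranks within each group.
R_1 = 28.5 (n_1 = 5)
R_2 = 16.5 (n_2 = 3)
R_3 = 33 (n_3 = 4)
Step 3: H = 12/(N(N+1)) * sum(R_i^2/n_i) - 3(N+1)
     = 12/(12*13) * (28.5^2/5 + 16.5^2/3 + 33^2/4) - 3*13
     = 0.076923 * 525.45 - 39
     = 1.419231.
Step 4: Ties present; correction factor C = 1 - 6/(12^3 - 12) = 0.996503. Corrected H = 1.419231 / 0.996503 = 1.424211.
Step 5: Under H0, H ~ chi^2(2); p-value = 0.490610.
Step 6: alpha = 0.1. fail to reject H0.

H = 1.4242, df = 2, p = 0.490610, fail to reject H0.


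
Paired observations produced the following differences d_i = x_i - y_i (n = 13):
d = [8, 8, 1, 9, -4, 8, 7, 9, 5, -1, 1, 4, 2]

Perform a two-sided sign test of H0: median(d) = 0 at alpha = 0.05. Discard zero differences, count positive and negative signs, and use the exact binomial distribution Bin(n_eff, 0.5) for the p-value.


Step 1: Discard zero differences. Original n = 13; n_eff = number of nonzero differences = 13.
Nonzero differences (with sign): +8, +8, +1, +9, -4, +8, +7, +9, +5, -1, +1, +4, +2
Step 2: Count signs: positive = 11, negative = 2.
Step 3: Under H0: P(positive) = 0.5, so the number of positives S ~ Bin(13, 0.5).
Step 4: Two-sided exact p-value = sum of Bin(13,0.5) probabilities at or below the observed probability = 0.022461.
Step 5: alpha = 0.05. reject H0.

n_eff = 13, pos = 11, neg = 2, p = 0.022461, reject H0.


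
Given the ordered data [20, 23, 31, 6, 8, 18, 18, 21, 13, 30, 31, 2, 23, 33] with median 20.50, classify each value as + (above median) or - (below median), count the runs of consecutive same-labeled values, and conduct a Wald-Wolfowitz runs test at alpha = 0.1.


Step 1: Compute median = 20.50; label A = above, B = below.
Labels in order: BAABBBBABAABAA  (n_A = 7, n_B = 7)
Step 2: Count runs R = 8.
Step 3: Under H0 (random ordering), E[R] = 2*n_A*n_B/(n_A+n_B) + 1 = 2*7*7/14 + 1 = 8.0000.
        Var[R] = 2*n_A*n_B*(2*n_A*n_B - n_A - n_B) / ((n_A+n_B)^2 * (n_A+n_B-1)) = 8232/2548 = 3.2308.
        SD[R] = 1.7974.
Step 4: R = E[R], so z = 0 with no continuity correction.
Step 5: Two-sided p-value via normal approximation = 2*(1 - Phi(|z|)) = 1.000000.
Step 6: alpha = 0.1. fail to reject H0.

R = 8, z = 0.0000, p = 1.000000, fail to reject H0.


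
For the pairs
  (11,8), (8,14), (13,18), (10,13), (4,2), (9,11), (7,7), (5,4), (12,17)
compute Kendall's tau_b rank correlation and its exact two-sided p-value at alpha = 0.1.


Step 1: Enumerate the 36 unordered pairs (i,j) with i<j and classify each by sign(x_j-x_i) * sign(y_j-y_i).
  (1,2):dx=-3,dy=+6->D; (1,3):dx=+2,dy=+10->C; (1,4):dx=-1,dy=+5->D; (1,5):dx=-7,dy=-6->C
  (1,6):dx=-2,dy=+3->D; (1,7):dx=-4,dy=-1->C; (1,8):dx=-6,dy=-4->C; (1,9):dx=+1,dy=+9->C
  (2,3):dx=+5,dy=+4->C; (2,4):dx=+2,dy=-1->D; (2,5):dx=-4,dy=-12->C; (2,6):dx=+1,dy=-3->D
  (2,7):dx=-1,dy=-7->C; (2,8):dx=-3,dy=-10->C; (2,9):dx=+4,dy=+3->C; (3,4):dx=-3,dy=-5->C
  (3,5):dx=-9,dy=-16->C; (3,6):dx=-4,dy=-7->C; (3,7):dx=-6,dy=-11->C; (3,8):dx=-8,dy=-14->C
  (3,9):dx=-1,dy=-1->C; (4,5):dx=-6,dy=-11->C; (4,6):dx=-1,dy=-2->C; (4,7):dx=-3,dy=-6->C
  (4,8):dx=-5,dy=-9->C; (4,9):dx=+2,dy=+4->C; (5,6):dx=+5,dy=+9->C; (5,7):dx=+3,dy=+5->C
  (5,8):dx=+1,dy=+2->C; (5,9):dx=+8,dy=+15->C; (6,7):dx=-2,dy=-4->C; (6,8):dx=-4,dy=-7->C
  (6,9):dx=+3,dy=+6->C; (7,8):dx=-2,dy=-3->C; (7,9):dx=+5,dy=+10->C; (8,9):dx=+7,dy=+13->C
Step 2: C = 31, D = 5, total pairs = 36.
Step 3: tau = (C - D)/(n(n-1)/2) = (31 - 5)/36 = 0.722222.
Step 4: Exact two-sided p-value (enumerate n! = 362880 permutations of y under H0): p = 0.005886.
Step 5: alpha = 0.1. reject H0.

tau_b = 0.7222 (C=31, D=5), p = 0.005886, reject H0.


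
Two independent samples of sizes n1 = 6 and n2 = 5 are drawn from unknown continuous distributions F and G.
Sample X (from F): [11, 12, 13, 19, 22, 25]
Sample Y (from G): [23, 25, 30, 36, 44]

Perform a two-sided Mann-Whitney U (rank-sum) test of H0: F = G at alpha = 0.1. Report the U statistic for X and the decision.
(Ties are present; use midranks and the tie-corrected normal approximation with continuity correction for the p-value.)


Step 1: Combine and sort all 11 observations; assign midranks.
sorted (value, group): (11,X), (12,X), (13,X), (19,X), (22,X), (23,Y), (25,X), (25,Y), (30,Y), (36,Y), (44,Y)
ranks: 11->1, 12->2, 13->3, 19->4, 22->5, 23->6, 25->7.5, 25->7.5, 30->9, 36->10, 44->11
Step 2: Rank sum for X: R1 = 1 + 2 + 3 + 4 + 5 + 7.5 = 22.5.
Step 3: U_X = R1 - n1(n1+1)/2 = 22.5 - 6*7/2 = 22.5 - 21 = 1.5.
       U_Y = n1*n2 - U_X = 30 - 1.5 = 28.5.
Step 4: Ties are present, so use the tie-corrected normal approximation (with continuity correction) for the p-value.
Step 5: p-value = 0.017365; compare to alpha = 0.1. reject H0.

U_X = 1.5, p = 0.017365, reject H0 at alpha = 0.1.


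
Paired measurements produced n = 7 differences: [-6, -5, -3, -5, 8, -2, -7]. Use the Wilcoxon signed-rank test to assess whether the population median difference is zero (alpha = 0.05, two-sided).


Step 1: Drop any zero differences (none here) and take |d_i|.
|d| = [6, 5, 3, 5, 8, 2, 7]
Step 2: Midrank |d_i| (ties get averaged ranks).
ranks: |6|->5, |5|->3.5, |3|->2, |5|->3.5, |8|->7, |2|->1, |7|->6
Step 3: Attach original signs; sum ranks with positive sign and with negative sign.
W+ = 7 = 7
W- = 5 + 3.5 + 2 + 3.5 + 1 + 6 = 21
(Check: W+ + W- = 28 should equal n(n+1)/2 = 28.)
Step 4: Test statistic W = min(W+, W-) = 7.
Step 5: Ties in |d|, so use the tie-corrected normal approximation.
        E[W] = n(n+1)/4 = 7*8/4 = 14.
        Tie groups: |d|=5 (t=2); sum(t^3 - t) = 6.
        Var[W] = n(n+1)(2n+1)/24 - sum(t^3-t)/48 = 840/24 - 6/48 = 34.875.
        z = (W - E[W]) / sqrt(Var[W]) = (7 - 14) / 5.9055 = -1.1853.
        Two-sided p = 2*Phi(z) = 0.235885.
Step 6: alpha = 0.05. fail to reject H0.

W+ = 7, W- = 21, W = min = 7, p = 0.235885, fail to reject H0.


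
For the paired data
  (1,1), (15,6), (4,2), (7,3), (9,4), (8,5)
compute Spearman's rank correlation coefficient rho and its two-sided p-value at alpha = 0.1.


Step 1: Rank x and y separately (midranks; no ties here).
rank(x): 1->1, 15->6, 4->2, 7->3, 9->5, 8->4
rank(y): 1->1, 6->6, 2->2, 3->3, 4->4, 5->5
Step 2: d_i = R_x(i) - R_y(i); compute d_i^2.
  (1-1)^2=0, (6-6)^2=0, (2-2)^2=0, (3-3)^2=0, (5-4)^2=1, (4-5)^2=1
sum(d^2) = 2.
Step 3: rho = 1 - 6*2 / (6*(6^2 - 1)) = 1 - 12/210 = 0.942857.
Step 4: Under H0, t = rho * sqrt((n-2)/(1-rho^2)) = 5.6595 ~ t(4).
Step 5: Two-sided p-value from the t-distribution with 4 df = 0.004805.
Step 6: alpha = 0.1. reject H0.

rho = 0.9429, p = 0.004805, reject H0 at alpha = 0.1.


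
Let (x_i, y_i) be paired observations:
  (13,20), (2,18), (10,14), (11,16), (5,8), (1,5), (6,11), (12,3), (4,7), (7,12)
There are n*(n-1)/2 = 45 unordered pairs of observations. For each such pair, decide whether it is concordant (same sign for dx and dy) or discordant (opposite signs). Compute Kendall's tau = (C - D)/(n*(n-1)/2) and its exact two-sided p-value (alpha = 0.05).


Step 1: Enumerate the 45 unordered pairs (i,j) with i<j and classify each by sign(x_j-x_i) * sign(y_j-y_i).
  (1,2):dx=-11,dy=-2->C; (1,3):dx=-3,dy=-6->C; (1,4):dx=-2,dy=-4->C; (1,5):dx=-8,dy=-12->C
  (1,6):dx=-12,dy=-15->C; (1,7):dx=-7,dy=-9->C; (1,8):dx=-1,dy=-17->C; (1,9):dx=-9,dy=-13->C
  (1,10):dx=-6,dy=-8->C; (2,3):dx=+8,dy=-4->D; (2,4):dx=+9,dy=-2->D; (2,5):dx=+3,dy=-10->D
  (2,6):dx=-1,dy=-13->C; (2,7):dx=+4,dy=-7->D; (2,8):dx=+10,dy=-15->D; (2,9):dx=+2,dy=-11->D
  (2,10):dx=+5,dy=-6->D; (3,4):dx=+1,dy=+2->C; (3,5):dx=-5,dy=-6->C; (3,6):dx=-9,dy=-9->C
  (3,7):dx=-4,dy=-3->C; (3,8):dx=+2,dy=-11->D; (3,9):dx=-6,dy=-7->C; (3,10):dx=-3,dy=-2->C
  (4,5):dx=-6,dy=-8->C; (4,6):dx=-10,dy=-11->C; (4,7):dx=-5,dy=-5->C; (4,8):dx=+1,dy=-13->D
  (4,9):dx=-7,dy=-9->C; (4,10):dx=-4,dy=-4->C; (5,6):dx=-4,dy=-3->C; (5,7):dx=+1,dy=+3->C
  (5,8):dx=+7,dy=-5->D; (5,9):dx=-1,dy=-1->C; (5,10):dx=+2,dy=+4->C; (6,7):dx=+5,dy=+6->C
  (6,8):dx=+11,dy=-2->D; (6,9):dx=+3,dy=+2->C; (6,10):dx=+6,dy=+7->C; (7,8):dx=+6,dy=-8->D
  (7,9):dx=-2,dy=-4->C; (7,10):dx=+1,dy=+1->C; (8,9):dx=-8,dy=+4->D; (8,10):dx=-5,dy=+9->D
  (9,10):dx=+3,dy=+5->C
Step 2: C = 31, D = 14, total pairs = 45.
Step 3: tau = (C - D)/(n(n-1)/2) = (31 - 14)/45 = 0.377778.
Step 4: Exact two-sided p-value (enumerate n! = 3628800 permutations of y under H0): p = 0.155742.
Step 5: alpha = 0.05. fail to reject H0.

tau_b = 0.3778 (C=31, D=14), p = 0.155742, fail to reject H0.
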